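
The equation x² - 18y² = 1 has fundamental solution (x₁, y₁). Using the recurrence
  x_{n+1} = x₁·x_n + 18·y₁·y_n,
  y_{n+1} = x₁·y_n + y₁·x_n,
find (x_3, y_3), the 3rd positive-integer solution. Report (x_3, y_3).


Step 1: Find the fundamental solution (x₁, y₁) of x² - 18y² = 1.
  Expand √18 as a continued fraction. a₀ = ⌊√18⌋ = 4; iterate m_{k+1} = d_k·a_k − m_k, d_{k+1} = (18 − m_{k+1}²)/d_k, a_{k+1} = ⌊(a₀ + m_{k+1})/d_{k+1}⌋ (starting m₀ = 0, d₀ = 1), with convergents p_k = a_k·p_{k-1} + p_{k-2}, q_k = a_k·q_{k-1} + q_{k-2} (p₋₁ = 1, q₋₁ = 0):
  k = 0: a₀ = 4; p₀/q₀ = 4/1; p₀² − 18·q₀² = 16 − 18 = -2.
  k = 1: m = 4, d = 2, a = ⌊(4 + 4)/2⌋ = 4; p/q = (4·4 + 1)/(4·1 + 0) = 17/4; p² − 18·q² = 289 − 288 = 1.
  The first convergent with p² − 18·q² = 1 gives the fundamental solution (x₁, y₁) = (17, 4).
Step 2: Apply the recurrence (x_{n+1}, y_{n+1}) = (x₁x_n + 18y₁y_n, x₁y_n + y₁x_n) repeatedly.
  From (x_1, y_1) = (17, 4): x_2 = 17·17 + 18·4·4 = 577; y_2 = 17·4 + 4·17 = 136.
  From (x_2, y_2) = (577, 136): x_3 = 17·577 + 18·4·136 = 19601; y_3 = 17·136 + 4·577 = 4620.
Step 3: Verify x_3² - 18·y_3² = 384199201 - 384199200 = 1 (should be 1). ✓

(x_1, y_1) = (17, 4); (x_3, y_3) = (19601, 4620).


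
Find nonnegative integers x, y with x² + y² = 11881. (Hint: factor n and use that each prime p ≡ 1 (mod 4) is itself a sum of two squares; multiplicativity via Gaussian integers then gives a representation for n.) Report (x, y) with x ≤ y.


Step 1: Factor n = 11881 = 109^2.
Step 2: Check the mod-4 condition on each prime factor: 109 ≡ 1 (mod 4), exponent 2.
All primes ≡ 3 (mod 4) appear to even exponent (or don't appear), so by the two-squares theorem n IS expressible as a sum of two squares.
Step 3: Build a representation. Here n = 109 · 109 is a product of primes ≡ 1 (mod 4). Each prime p ≡ 1 (mod 4) is itself a sum of two squares; find a² by testing p − a² for a perfect square:
  109: 109 − 1² = 108, 109 − 2² = 105, 109 − 3² = 100 = 10² ⇒ 109 = 3² + 10².
  Combine using the Brahmagupta–Fibonacci identity (a² + b²)(c² + d²) = (ac − bd)² + (ad + bc)² = (ac + bd)² + (ad − bc)²:
  109 · 109 = 11881: from (3² + 10²)(3² + 10²), take (3·3 − 10·10, 3·10 + 10·3) = (9 − 100, 30 + 30) = (-91, 60); dropping signs (only squares matter) gives (91, 60); check 91² + 60² = 8281 + 3600 = 11881 ✓.
Step 4: Order so x ≤ y and verify: 60² + 91² = 3600 + 8281 = 11881 = n. ✓

n = 11881 = 60² + 91² (one valid representation with x ≤ y).


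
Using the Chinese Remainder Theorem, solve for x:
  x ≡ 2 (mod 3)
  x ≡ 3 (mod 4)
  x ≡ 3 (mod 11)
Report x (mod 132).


Moduli 3, 4, 11 are pairwise coprime; by CRT there is a unique solution modulo M = 3 · 4 · 11 = 132.
Solve pairwise, accumulating the modulus:
  Start with x ≡ 2 (mod 3).
  Combine with x ≡ 3 (mod 4): since gcd(3, 4) = 1, we get a unique residue mod 12.
    Write x = 2 + 3·t and substitute into x ≡ 3 (mod 4): 3·t ≡ 3 − 2 = 1 (mod 4).
    The inverse of 3 mod 4 is 3 (since 3·3 = 9 = 2·4 + 1), so t ≡ 3·1 = 3 ≡ 3 (mod 4).
    Then x = 2 + 3·3 = 11, valid modulo lcm(3, 4) = 12: x ≡ 11 (mod 12).
  Combine with x ≡ 3 (mod 11): since gcd(12, 11) = 1, we get a unique residue mod 132.
    Write x = 11 + 12·t and substitute into x ≡ 3 (mod 11): 12·t ≡ 3 − 11 = -8 (mod 11).
    Reduce coefficients mod 11: 1·t ≡ 3 (mod 11).
    So t ≡ 3 (mod 11).
    Then x = 11 + 12·3 = 47, valid modulo lcm(12, 11) = 132: x ≡ 47 (mod 132).
Verify: 47 mod 3 = 2 ✓, 47 mod 4 = 3 ✓, 47 mod 11 = 3 ✓.

x ≡ 47 (mod 132).


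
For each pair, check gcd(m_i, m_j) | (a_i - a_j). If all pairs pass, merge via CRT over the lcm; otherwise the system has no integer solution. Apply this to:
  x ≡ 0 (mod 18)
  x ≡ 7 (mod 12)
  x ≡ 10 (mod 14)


Moduli 18, 12, 14 are not pairwise coprime, so CRT works modulo lcm(m_i) when all pairwise compatibility conditions hold.
Pairwise compatibility: gcd(m_i, m_j) must divide a_i - a_j for every pair.
Merge one congruence at a time:
  Start: x ≡ 0 (mod 18).
  Combine with x ≡ 7 (mod 12): gcd(18, 12) = 6, and 7 - 0 = 7 is NOT divisible by 6.
    ⇒ system is inconsistent (no integer solution).

No solution (the system is inconsistent).


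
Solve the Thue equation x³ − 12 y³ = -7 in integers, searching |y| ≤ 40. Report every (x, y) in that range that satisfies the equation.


The equation is x³ - 12y³ = -7. For fixed y, x³ = 12·y³ − 7, so a solution requires the RHS to be a perfect cube.
Strategy: iterate y from -40 to 40, compute RHS = 12·y³ − 7, and check whether it is a (positive or negative) perfect cube.
Check small values of y:
  y = 0: RHS = -7 is not a perfect cube.
  y = 1: RHS = 5 is not a perfect cube.
  y = -1: RHS = -19 is not a perfect cube.
  y = 2: RHS = 89 is not a perfect cube.
  y = -2: RHS = -103 is not a perfect cube.
  y = 3: RHS = 317 is not a perfect cube.
  y = -3: RHS = -331 is not a perfect cube.
Continuing the search up to |y| = 40 finds no solutions either.
No (x, y) in the scanned range satisfies the equation.

No integer solutions with |y| ≤ 40.


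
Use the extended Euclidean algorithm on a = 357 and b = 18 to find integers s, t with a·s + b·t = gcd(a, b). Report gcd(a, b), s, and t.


Euclidean algorithm on (357, 18) — divide until remainder is 0:
  357 = 19 · 18 + 15
  18 = 1 · 15 + 3
  15 = 5 · 3 + 0
gcd(357, 18) = 3.
Track Bezout coefficients alongside the remainders: start with r₀ = 357 = a·1 + b·0 (s = 1, t = 0) and r₁ = 18 = a·0 + b·1 (s = 0, t = 1); each new remainder r_{k+1} = r_{k-1} − q_k·r_k inherits s_{k+1} = s_{k-1} − q_k·s_k, t_{k+1} = t_{k-1} − q_k·t_k, so r_k = a·s_k + b·t_k at every step:
  q = 19: r = 15, s = 1 − 19·0 = 1, t = 0 − 19·1 = -19  (check: 357·1 + 18·(-19) = 15)
  q = 1: r = 3, s = 0 − 1·1 = -1, t = 1 − 1·(-19) = 20  (check: 357·(-1) + 18·20 = 3)
The row with r = 3 (the gcd) gives the Bezout coefficients s = -1, t = 20.
Result: 357 · (-1) + 18 · (20) = 3.

gcd(357, 18) = 3; s = -1, t = 20 (check: 357·(-1) + 18·20 = 3).


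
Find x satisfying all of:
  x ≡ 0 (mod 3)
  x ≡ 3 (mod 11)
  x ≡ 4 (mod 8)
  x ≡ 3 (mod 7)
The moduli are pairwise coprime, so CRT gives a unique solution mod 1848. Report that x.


Product of moduli M = 3 · 11 · 8 · 7 = 1848.
Merge one congruence at a time:
  Start: x ≡ 0 (mod 3).
  Combine with x ≡ 3 (mod 11); new modulus lcm = 33.
    Write x = 0 + 3·t and substitute into x ≡ 3 (mod 11): 3·t ≡ 3 − 0 = 3 (mod 11).
    The inverse of 3 mod 11 is 4 (since 3·4 = 12 = 1·11 + 1), so t ≡ 4·3 = 12 ≡ 1 (mod 11).
    Then x = 0 + 3·1 = 3, valid modulo lcm(3, 11) = 33: x ≡ 3 (mod 33).
  Combine with x ≡ 4 (mod 8); new modulus lcm = 264.
    Write x = 3 + 33·t and substitute into x ≡ 4 (mod 8): 33·t ≡ 4 − 3 = 1 (mod 8).
    Reduce coefficients mod 8: 1·t ≡ 1 (mod 8).
    So t ≡ 1 (mod 8).
    Then x = 3 + 33·1 = 36, valid modulo lcm(33, 8) = 264: x ≡ 36 (mod 264).
  Combine with x ≡ 3 (mod 7); new modulus lcm = 1848.
    Write x = 36 + 264·t and substitute into x ≡ 3 (mod 7): 264·t ≡ 3 − 36 = -33 (mod 7).
    Reduce coefficients mod 7: 5·t ≡ 2 (mod 7).
    The inverse of 5 mod 7 is 3 (since 5·3 = 15 = 2·7 + 1), so t ≡ 3·2 = 6 ≡ 6 (mod 7).
    Then x = 36 + 264·6 = 1620, valid modulo lcm(264, 7) = 1848: x ≡ 1620 (mod 1848).
Verify against each original: 1620 mod 3 = 0, 1620 mod 11 = 3, 1620 mod 8 = 4, 1620 mod 7 = 3.

x ≡ 1620 (mod 1848).


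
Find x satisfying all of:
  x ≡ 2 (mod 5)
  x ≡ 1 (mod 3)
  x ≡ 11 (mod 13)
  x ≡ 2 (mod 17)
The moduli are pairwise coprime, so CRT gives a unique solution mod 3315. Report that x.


Product of moduli M = 5 · 3 · 13 · 17 = 3315.
Merge one congruence at a time:
  Start: x ≡ 2 (mod 5).
  Combine with x ≡ 1 (mod 3); new modulus lcm = 15.
    Write x = 2 + 5·t and substitute into x ≡ 1 (mod 3): 5·t ≡ 1 − 2 = -1 (mod 3).
    Reduce coefficients mod 3: 2·t ≡ 2 (mod 3).
    The inverse of 2 mod 3 is 2 (since 2·2 = 4 = 1·3 + 1), so t ≡ 2·2 = 4 ≡ 1 (mod 3).
    Then x = 2 + 5·1 = 7, valid modulo lcm(5, 3) = 15: x ≡ 7 (mod 15).
  Combine with x ≡ 11 (mod 13); new modulus lcm = 195.
    Write x = 7 + 15·t and substitute into x ≡ 11 (mod 13): 15·t ≡ 11 − 7 = 4 (mod 13).
    Reduce coefficients mod 13: 2·t ≡ 4 (mod 13).
    The inverse of 2 mod 13 is 7 (since 2·7 = 14 = 1·13 + 1), so t ≡ 7·4 = 28 ≡ 2 (mod 13).
    Then x = 7 + 15·2 = 37, valid modulo lcm(15, 13) = 195: x ≡ 37 (mod 195).
  Combine with x ≡ 2 (mod 17); new modulus lcm = 3315.
    Write x = 37 + 195·t and substitute into x ≡ 2 (mod 17): 195·t ≡ 2 − 37 = -35 (mod 17).
    Reduce coefficients mod 17: 8·t ≡ 16 (mod 17).
    The inverse of 8 mod 17 is 15 (since 8·15 = 120 = 7·17 + 1), so t ≡ 15·16 = 240 ≡ 2 (mod 17).
    Then x = 37 + 195·2 = 427, valid modulo lcm(195, 17) = 3315: x ≡ 427 (mod 3315).
Verify against each original: 427 mod 5 = 2, 427 mod 3 = 1, 427 mod 13 = 11, 427 mod 17 = 2.

x ≡ 427 (mod 3315).


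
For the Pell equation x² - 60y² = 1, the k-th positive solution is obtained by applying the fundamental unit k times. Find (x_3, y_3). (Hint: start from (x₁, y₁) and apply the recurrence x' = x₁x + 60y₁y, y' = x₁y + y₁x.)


Step 1: Find the fundamental solution (x₁, y₁) of x² - 60y² = 1.
  Expand √60 as a continued fraction. a₀ = ⌊√60⌋ = 7; iterate m_{k+1} = d_k·a_k − m_k, d_{k+1} = (60 − m_{k+1}²)/d_k, a_{k+1} = ⌊(a₀ + m_{k+1})/d_{k+1}⌋ (starting m₀ = 0, d₀ = 1), with convergents p_k = a_k·p_{k-1} + p_{k-2}, q_k = a_k·q_{k-1} + q_{k-2} (p₋₁ = 1, q₋₁ = 0):
  k = 0: a₀ = 7; p₀/q₀ = 7/1; p₀² − 60·q₀² = 49 − 60 = -11.
  k = 1: m = 7, d = 11, a = ⌊(7 + 7)/11⌋ = 1; p/q = (1·7 + 1)/(1·1 + 0) = 8/1; p² − 60·q² = 64 − 60 = 4.
  k = 2: m = 4, d = 4, a = ⌊(7 + 4)/4⌋ = 2; p/q = (2·8 + 7)/(2·1 + 1) = 23/3; p² − 60·q² = 529 − 540 = -11.
  k = 3: m = 4, d = 11, a = ⌊(7 + 4)/11⌋ = 1; p/q = (1·23 + 8)/(1·3 + 1) = 31/4; p² − 60·q² = 961 − 960 = 1.
  The first convergent with p² − 60·q² = 1 gives the fundamental solution (x₁, y₁) = (31, 4).
Step 2: Apply the recurrence (x_{n+1}, y_{n+1}) = (x₁x_n + 60y₁y_n, x₁y_n + y₁x_n) repeatedly.
  From (x_1, y_1) = (31, 4): x_2 = 31·31 + 60·4·4 = 1921; y_2 = 31·4 + 4·31 = 248.
  From (x_2, y_2) = (1921, 248): x_3 = 31·1921 + 60·4·248 = 119071; y_3 = 31·248 + 4·1921 = 15372.
Step 3: Verify x_3² - 60·y_3² = 14177903041 - 14177903040 = 1 (should be 1). ✓

(x_1, y_1) = (31, 4); (x_3, y_3) = (119071, 15372).


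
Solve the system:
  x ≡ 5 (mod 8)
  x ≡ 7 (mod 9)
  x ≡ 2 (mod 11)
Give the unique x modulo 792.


Moduli 8, 9, 11 are pairwise coprime; by CRT there is a unique solution modulo M = 8 · 9 · 11 = 792.
Solve pairwise, accumulating the modulus:
  Start with x ≡ 5 (mod 8).
  Combine with x ≡ 7 (mod 9): since gcd(8, 9) = 1, we get a unique residue mod 72.
    Write x = 5 + 8·t and substitute into x ≡ 7 (mod 9): 8·t ≡ 7 − 5 = 2 (mod 9).
    The inverse of 8 mod 9 is 8 (since 8·8 = 64 = 7·9 + 1), so t ≡ 8·2 = 16 ≡ 7 (mod 9).
    Then x = 5 + 8·7 = 61, valid modulo lcm(8, 9) = 72: x ≡ 61 (mod 72).
  Combine with x ≡ 2 (mod 11): since gcd(72, 11) = 1, we get a unique residue mod 792.
    Write x = 61 + 72·t and substitute into x ≡ 2 (mod 11): 72·t ≡ 2 − 61 = -59 (mod 11).
    Reduce coefficients mod 11: 6·t ≡ 7 (mod 11).
    The inverse of 6 mod 11 is 2 (since 6·2 = 12 = 1·11 + 1), so t ≡ 2·7 = 14 ≡ 3 (mod 11).
    Then x = 61 + 72·3 = 277, valid modulo lcm(72, 11) = 792: x ≡ 277 (mod 792).
Verify: 277 mod 8 = 5 ✓, 277 mod 9 = 7 ✓, 277 mod 11 = 2 ✓.

x ≡ 277 (mod 792).


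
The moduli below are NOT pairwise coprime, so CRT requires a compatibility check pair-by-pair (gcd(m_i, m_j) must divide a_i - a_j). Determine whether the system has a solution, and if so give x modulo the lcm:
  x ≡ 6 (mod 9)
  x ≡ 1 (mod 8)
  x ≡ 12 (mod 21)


Moduli 9, 8, 21 are not pairwise coprime, so CRT works modulo lcm(m_i) when all pairwise compatibility conditions hold.
Pairwise compatibility: gcd(m_i, m_j) must divide a_i - a_j for every pair.
Merge one congruence at a time:
  Start: x ≡ 6 (mod 9).
  Combine with x ≡ 1 (mod 8): gcd(9, 8) = 1; 1 - 6 = -5, which IS divisible by 1, so compatible.
    Write x = 6 + 9·t and substitute into x ≡ 1 (mod 8): 9·t ≡ 1 − 6 = -5 (mod 8).
    Reduce coefficients mod 8: 1·t ≡ 3 (mod 8).
    So t ≡ 3 (mod 8).
    Then x = 6 + 9·3 = 33, valid modulo lcm(9, 8) = 72: x ≡ 33 (mod 72).
  Combine with x ≡ 12 (mod 21): gcd(72, 21) = 3; 12 - 33 = -21, which IS divisible by 3, so compatible.
    Write x = 33 + 72·t and substitute into x ≡ 12 (mod 21): 72·t ≡ 12 − 33 = -21 (mod 21).
    Divide the congruence (and modulus) by g = 3: 24·t ≡ -7 (mod 7).
    Reduce coefficients mod 7: 3·t ≡ 0 (mod 7).
    The inverse of 3 mod 7 is 5 (since 3·5 = 15 = 2·7 + 1), so t ≡ 5·0 = 0 ≡ 0 (mod 7).
    Then x = 33 + 72·0 = 33, valid modulo lcm(72, 21) = 504: x ≡ 33 (mod 504).
Verify: 33 mod 9 = 6, 33 mod 8 = 1, 33 mod 21 = 12.

x ≡ 33 (mod 504).


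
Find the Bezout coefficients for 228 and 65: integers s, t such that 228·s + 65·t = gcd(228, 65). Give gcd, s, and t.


Euclidean algorithm on (228, 65) — divide until remainder is 0:
  228 = 3 · 65 + 33
  65 = 1 · 33 + 32
  33 = 1 · 32 + 1
  32 = 32 · 1 + 0
gcd(228, 65) = 1.
Track Bezout coefficients alongside the remainders: start with r₀ = 228 = a·1 + b·0 (s = 1, t = 0) and r₁ = 65 = a·0 + b·1 (s = 0, t = 1); each new remainder r_{k+1} = r_{k-1} − q_k·r_k inherits s_{k+1} = s_{k-1} − q_k·s_k, t_{k+1} = t_{k-1} − q_k·t_k, so r_k = a·s_k + b·t_k at every step:
  q = 3: r = 33, s = 1 − 3·0 = 1, t = 0 − 3·1 = -3  (check: 228·1 + 65·(-3) = 33)
  q = 1: r = 32, s = 0 − 1·1 = -1, t = 1 − 1·(-3) = 4  (check: 228·(-1) + 65·4 = 32)
  q = 1: r = 1, s = 1 − 1·(-1) = 2, t = -3 − 1·4 = -7  (check: 228·2 + 65·(-7) = 1)
The row with r = 1 (the gcd) gives the Bezout coefficients s = 2, t = -7.
Result: 228 · (2) + 65 · (-7) = 1.

gcd(228, 65) = 1; s = 2, t = -7 (check: 228·2 + 65·(-7) = 1).


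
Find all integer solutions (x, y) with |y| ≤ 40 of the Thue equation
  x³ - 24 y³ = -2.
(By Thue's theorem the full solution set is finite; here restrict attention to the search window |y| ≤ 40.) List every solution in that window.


The equation is x³ - 24y³ = -2. For fixed y, x³ = 24·y³ − 2, so a solution requires the RHS to be a perfect cube.
Strategy: iterate y from -40 to 40, compute RHS = 24·y³ − 2, and check whether it is a (positive or negative) perfect cube.
Check small values of y:
  y = 0: RHS = -2 is not a perfect cube.
  y = 1: RHS = 22 is not a perfect cube.
  y = -1: RHS = -26 is not a perfect cube.
  y = 2: RHS = 190 is not a perfect cube.
  y = -2: RHS = -194 is not a perfect cube.
  y = 3: RHS = 646 is not a perfect cube.
  y = -3: RHS = -650 is not a perfect cube.
Continuing the search up to |y| = 40 finds no solutions either.
No (x, y) in the scanned range satisfies the equation.

No integer solutions with |y| ≤ 40.


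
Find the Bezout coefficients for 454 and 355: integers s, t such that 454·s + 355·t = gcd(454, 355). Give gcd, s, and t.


Euclidean algorithm on (454, 355) — divide until remainder is 0:
  454 = 1 · 355 + 99
  355 = 3 · 99 + 58
  99 = 1 · 58 + 41
  58 = 1 · 41 + 17
  41 = 2 · 17 + 7
  17 = 2 · 7 + 3
  7 = 2 · 3 + 1
  3 = 3 · 1 + 0
gcd(454, 355) = 1.
Track Bezout coefficients alongside the remainders: start with r₀ = 454 = a·1 + b·0 (s = 1, t = 0) and r₁ = 355 = a·0 + b·1 (s = 0, t = 1); each new remainder r_{k+1} = r_{k-1} − q_k·r_k inherits s_{k+1} = s_{k-1} − q_k·s_k, t_{k+1} = t_{k-1} − q_k·t_k, so r_k = a·s_k + b·t_k at every step:
  q = 1: r = 99, s = 1 − 1·0 = 1, t = 0 − 1·1 = -1  (check: 454·1 + 355·(-1) = 99)
  q = 3: r = 58, s = 0 − 3·1 = -3, t = 1 − 3·(-1) = 4  (check: 454·(-3) + 355·4 = 58)
  q = 1: r = 41, s = 1 − 1·(-3) = 4, t = -1 − 1·4 = -5  (check: 454·4 + 355·(-5) = 41)
  q = 1: r = 17, s = -3 − 1·4 = -7, t = 4 − 1·(-5) = 9  (check: 454·(-7) + 355·9 = 17)
  q = 2: r = 7, s = 4 − 2·(-7) = 18, t = -5 − 2·9 = -23  (check: 454·18 + 355·(-23) = 7)
  q = 2: r = 3, s = -7 − 2·18 = -43, t = 9 − 2·(-23) = 55  (check: 454·(-43) + 355·55 = 3)
  q = 2: r = 1, s = 18 − 2·(-43) = 104, t = -23 − 2·55 = -133  (check: 454·104 + 355·(-133) = 1)
The row with r = 1 (the gcd) gives the Bezout coefficients s = 104, t = -133.
Result: 454 · (104) + 355 · (-133) = 1.

gcd(454, 355) = 1; s = 104, t = -133 (check: 454·104 + 355·(-133) = 1).


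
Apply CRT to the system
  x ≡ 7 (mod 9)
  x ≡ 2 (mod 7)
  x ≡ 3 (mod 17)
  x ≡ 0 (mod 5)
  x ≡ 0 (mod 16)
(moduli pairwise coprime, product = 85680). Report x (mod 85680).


Product of moduli M = 9 · 7 · 17 · 5 · 16 = 85680.
Merge one congruence at a time:
  Start: x ≡ 7 (mod 9).
  Combine with x ≡ 2 (mod 7); new modulus lcm = 63.
    Write x = 7 + 9·t and substitute into x ≡ 2 (mod 7): 9·t ≡ 2 − 7 = -5 (mod 7).
    Reduce coefficients mod 7: 2·t ≡ 2 (mod 7).
    The inverse of 2 mod 7 is 4 (since 2·4 = 8 = 1·7 + 1), so t ≡ 4·2 = 8 ≡ 1 (mod 7).
    Then x = 7 + 9·1 = 16, valid modulo lcm(9, 7) = 63: x ≡ 16 (mod 63).
  Combine with x ≡ 3 (mod 17); new modulus lcm = 1071.
    Write x = 16 + 63·t and substitute into x ≡ 3 (mod 17): 63·t ≡ 3 − 16 = -13 (mod 17).
    Reduce coefficients mod 17: 12·t ≡ 4 (mod 17).
    The inverse of 12 mod 17 is 10 (since 12·10 = 120 = 7·17 + 1), so t ≡ 10·4 = 40 ≡ 6 (mod 17).
    Then x = 16 + 63·6 = 394, valid modulo lcm(63, 17) = 1071: x ≡ 394 (mod 1071).
  Combine with x ≡ 0 (mod 5); new modulus lcm = 5355.
    Write x = 394 + 1071·t and substitute into x ≡ 0 (mod 5): 1071·t ≡ 0 − 394 = -394 (mod 5).
    Reduce coefficients mod 5: 1·t ≡ 1 (mod 5).
    So t ≡ 1 (mod 5).
    Then x = 394 + 1071·1 = 1465, valid modulo lcm(1071, 5) = 5355: x ≡ 1465 (mod 5355).
  Combine with x ≡ 0 (mod 16); new modulus lcm = 85680.
    Write x = 1465 + 5355·t and substitute into x ≡ 0 (mod 16): 5355·t ≡ 0 − 1465 = -1465 (mod 16).
    Reduce coefficients mod 16: 11·t ≡ 7 (mod 16).
    The inverse of 11 mod 16 is 3 (since 11·3 = 33 = 2·16 + 1), so t ≡ 3·7 = 21 ≡ 5 (mod 16).
    Then x = 1465 + 5355·5 = 28240, valid modulo lcm(5355, 16) = 85680: x ≡ 28240 (mod 85680).
Verify against each original: 28240 mod 9 = 7, 28240 mod 7 = 2, 28240 mod 17 = 3, 28240 mod 5 = 0, 28240 mod 16 = 0.

x ≡ 28240 (mod 85680).


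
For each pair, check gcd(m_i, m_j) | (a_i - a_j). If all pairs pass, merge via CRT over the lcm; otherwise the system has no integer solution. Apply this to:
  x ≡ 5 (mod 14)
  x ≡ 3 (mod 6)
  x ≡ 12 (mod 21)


Moduli 14, 6, 21 are not pairwise coprime, so CRT works modulo lcm(m_i) when all pairwise compatibility conditions hold.
Pairwise compatibility: gcd(m_i, m_j) must divide a_i - a_j for every pair.
Merge one congruence at a time:
  Start: x ≡ 5 (mod 14).
  Combine with x ≡ 3 (mod 6): gcd(14, 6) = 2; 3 - 5 = -2, which IS divisible by 2, so compatible.
    Write x = 5 + 14·t and substitute into x ≡ 3 (mod 6): 14·t ≡ 3 − 5 = -2 (mod 6).
    Divide the congruence (and modulus) by g = 2: 7·t ≡ -1 (mod 3).
    Reduce coefficients mod 3: 1·t ≡ 2 (mod 3).
    So t ≡ 2 (mod 3).
    Then x = 5 + 14·2 = 33, valid modulo lcm(14, 6) = 42: x ≡ 33 (mod 42).
  Combine with x ≡ 12 (mod 21): gcd(42, 21) = 21; 12 - 33 = -21, which IS divisible by 21, so compatible.
    Write x = 33 + 42·t and substitute into x ≡ 12 (mod 21): 42·t ≡ 12 − 33 = -21 (mod 21).
    Divide the congruence (and modulus) by g = 21: 2·t ≡ -1 (mod 1).
    Modulo 1 every t works; take t = 0.
    Then x = 33 + 42·0 = 33, valid modulo lcm(42, 21) = 42: x ≡ 33 (mod 42).
Verify: 33 mod 14 = 5, 33 mod 6 = 3, 33 mod 21 = 12.

x ≡ 33 (mod 42).


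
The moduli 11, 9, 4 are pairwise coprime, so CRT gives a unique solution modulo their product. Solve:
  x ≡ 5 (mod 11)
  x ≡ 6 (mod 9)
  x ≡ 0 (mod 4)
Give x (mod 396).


Moduli 11, 9, 4 are pairwise coprime; by CRT there is a unique solution modulo M = 11 · 9 · 4 = 396.
Solve pairwise, accumulating the modulus:
  Start with x ≡ 5 (mod 11).
  Combine with x ≡ 6 (mod 9): since gcd(11, 9) = 1, we get a unique residue mod 99.
    Write x = 5 + 11·t and substitute into x ≡ 6 (mod 9): 11·t ≡ 6 − 5 = 1 (mod 9).
    Reduce coefficients mod 9: 2·t ≡ 1 (mod 9).
    The inverse of 2 mod 9 is 5 (since 2·5 = 10 = 1·9 + 1), so t ≡ 5·1 = 5 ≡ 5 (mod 9).
    Then x = 5 + 11·5 = 60, valid modulo lcm(11, 9) = 99: x ≡ 60 (mod 99).
  Combine with x ≡ 0 (mod 4): since gcd(99, 4) = 1, we get a unique residue mod 396.
    Write x = 60 + 99·t and substitute into x ≡ 0 (mod 4): 99·t ≡ 0 − 60 = -60 (mod 4).
    Reduce coefficients mod 4: 3·t ≡ 0 (mod 4).
    The inverse of 3 mod 4 is 3 (since 3·3 = 9 = 2·4 + 1), so t ≡ 3·0 = 0 ≡ 0 (mod 4).
    Then x = 60 + 99·0 = 60, valid modulo lcm(99, 4) = 396: x ≡ 60 (mod 396).
Verify: 60 mod 11 = 5 ✓, 60 mod 9 = 6 ✓, 60 mod 4 = 0 ✓.

x ≡ 60 (mod 396).


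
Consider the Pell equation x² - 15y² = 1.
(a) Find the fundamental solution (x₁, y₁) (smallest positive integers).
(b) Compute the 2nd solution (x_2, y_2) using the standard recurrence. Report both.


Step 1: Find the fundamental solution (x₁, y₁) of x² - 15y² = 1.
  Expand √15 as a continued fraction. a₀ = ⌊√15⌋ = 3; iterate m_{k+1} = d_k·a_k − m_k, d_{k+1} = (15 − m_{k+1}²)/d_k, a_{k+1} = ⌊(a₀ + m_{k+1})/d_{k+1}⌋ (starting m₀ = 0, d₀ = 1), with convergents p_k = a_k·p_{k-1} + p_{k-2}, q_k = a_k·q_{k-1} + q_{k-2} (p₋₁ = 1, q₋₁ = 0):
  k = 0: a₀ = 3; p₀/q₀ = 3/1; p₀² − 15·q₀² = 9 − 15 = -6.
  k = 1: m = 3, d = 6, a = ⌊(3 + 3)/6⌋ = 1; p/q = (1·3 + 1)/(1·1 + 0) = 4/1; p² − 15·q² = 16 − 15 = 1.
  The first convergent with p² − 15·q² = 1 gives the fundamental solution (x₁, y₁) = (4, 1).
Step 2: Apply the recurrence (x_{n+1}, y_{n+1}) = (x₁x_n + 15y₁y_n, x₁y_n + y₁x_n) repeatedly.
  From (x_1, y_1) = (4, 1): x_2 = 4·4 + 15·1·1 = 31; y_2 = 4·1 + 1·4 = 8.
Step 3: Verify x_2² - 15·y_2² = 961 - 960 = 1 (should be 1). ✓

(x_1, y_1) = (4, 1); (x_2, y_2) = (31, 8).


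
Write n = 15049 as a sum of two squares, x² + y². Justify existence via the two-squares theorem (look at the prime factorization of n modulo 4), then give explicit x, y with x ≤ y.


Step 1: Factor n = 15049 = 101 · 149.
Step 2: Check the mod-4 condition on each prime factor: 101 ≡ 1 (mod 4), exponent 1; 149 ≡ 1 (mod 4), exponent 1.
All primes ≡ 3 (mod 4) appear to even exponent (or don't appear), so by the two-squares theorem n IS expressible as a sum of two squares.
Step 3: Build a representation. Here n = 101 · 149 is a product of primes ≡ 1 (mod 4). Each prime p ≡ 1 (mod 4) is itself a sum of two squares; find a² by testing p − a² for a perfect square:
  101: 101 − 1² = 100 = 10² ⇒ 101 = 1² + 10².
  149: 149 − 1² = 148, 149 − 2² = 145, 149 − 3² = 140, 149 − 4² = 133, 149 − 5² = 124, 149 − 6² = 113, 149 − 7² = 100 = 10² ⇒ 149 = 7² + 10².
  Combine using the Brahmagupta–Fibonacci identity (a² + b²)(c² + d²) = (ac − bd)² + (ad + bc)² = (ac + bd)² + (ad − bc)²:
  101 · 149 = 15049: from (1² + 10²)(7² + 10²), take (1·7 − 10·10, 1·10 + 10·7) = (7 − 100, 10 + 70) = (-93, 80); dropping signs (only squares matter) gives (93, 80); check 93² + 80² = 8649 + 6400 = 15049 ✓.
Step 4: Order so x ≤ y and verify: 80² + 93² = 6400 + 8649 = 15049 = n. ✓

n = 15049 = 80² + 93² (one valid representation with x ≤ y).


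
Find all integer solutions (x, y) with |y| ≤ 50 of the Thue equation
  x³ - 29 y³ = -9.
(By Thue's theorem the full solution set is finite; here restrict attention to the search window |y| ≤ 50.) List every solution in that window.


The equation is x³ - 29y³ = -9. For fixed y, x³ = 29·y³ − 9, so a solution requires the RHS to be a perfect cube.
Strategy: iterate y from -50 to 50, compute RHS = 29·y³ − 9, and check whether it is a (positive or negative) perfect cube.
Check small values of y:
  y = 0: RHS = -9 is not a perfect cube.
  y = 1: RHS = 20 is not a perfect cube.
  y = -1: RHS = -38 is not a perfect cube.
  y = 2: RHS = 223 is not a perfect cube.
  y = -2: RHS = -241 is not a perfect cube.
  y = 3: RHS = 774 is not a perfect cube.
  y = -3: RHS = -792 is not a perfect cube.
Continuing the search up to |y| = 50 finds no solutions either.
No (x, y) in the scanned range satisfies the equation.

No integer solutions with |y| ≤ 50.


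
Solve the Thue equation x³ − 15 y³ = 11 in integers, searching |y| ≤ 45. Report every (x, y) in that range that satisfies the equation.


The equation is x³ - 15y³ = 11. For fixed y, x³ = 15·y³ + 11, so a solution requires the RHS to be a perfect cube.
Strategy: iterate y from -45 to 45, compute RHS = 15·y³ + 11, and check whether it is a (positive or negative) perfect cube.
Check small values of y:
  y = 0: RHS = 11 is not a perfect cube.
  y = 1: RHS = 26 is not a perfect cube.
  y = -1: RHS = -4 is not a perfect cube.
  y = 2: RHS = 131 is not a perfect cube.
  y = -2: RHS = -109 is not a perfect cube.
  y = 3: RHS = 416 is not a perfect cube.
  y = -3: RHS = -394 is not a perfect cube.
Continuing the search up to |y| = 45 finds no solutions either.
No (x, y) in the scanned range satisfies the equation.

No integer solutions with |y| ≤ 45.


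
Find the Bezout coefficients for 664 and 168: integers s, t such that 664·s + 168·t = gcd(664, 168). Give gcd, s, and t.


Euclidean algorithm on (664, 168) — divide until remainder is 0:
  664 = 3 · 168 + 160
  168 = 1 · 160 + 8
  160 = 20 · 8 + 0
gcd(664, 168) = 8.
Track Bezout coefficients alongside the remainders: start with r₀ = 664 = a·1 + b·0 (s = 1, t = 0) and r₁ = 168 = a·0 + b·1 (s = 0, t = 1); each new remainder r_{k+1} = r_{k-1} − q_k·r_k inherits s_{k+1} = s_{k-1} − q_k·s_k, t_{k+1} = t_{k-1} − q_k·t_k, so r_k = a·s_k + b·t_k at every step:
  q = 3: r = 160, s = 1 − 3·0 = 1, t = 0 − 3·1 = -3  (check: 664·1 + 168·(-3) = 160)
  q = 1: r = 8, s = 0 − 1·1 = -1, t = 1 − 1·(-3) = 4  (check: 664·(-1) + 168·4 = 8)
The row with r = 8 (the gcd) gives the Bezout coefficients s = -1, t = 4.
Result: 664 · (-1) + 168 · (4) = 8.

gcd(664, 168) = 8; s = -1, t = 4 (check: 664·(-1) + 168·4 = 8).


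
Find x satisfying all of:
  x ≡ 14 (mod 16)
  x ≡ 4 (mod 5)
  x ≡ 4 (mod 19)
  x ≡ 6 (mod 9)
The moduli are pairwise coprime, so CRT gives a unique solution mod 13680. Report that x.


Product of moduli M = 16 · 5 · 19 · 9 = 13680.
Merge one congruence at a time:
  Start: x ≡ 14 (mod 16).
  Combine with x ≡ 4 (mod 5); new modulus lcm = 80.
    Write x = 14 + 16·t and substitute into x ≡ 4 (mod 5): 16·t ≡ 4 − 14 = -10 (mod 5).
    Reduce coefficients mod 5: 1·t ≡ 0 (mod 5).
    So t ≡ 0 (mod 5).
    Then x = 14 + 16·0 = 14, valid modulo lcm(16, 5) = 80: x ≡ 14 (mod 80).
  Combine with x ≡ 4 (mod 19); new modulus lcm = 1520.
    Write x = 14 + 80·t and substitute into x ≡ 4 (mod 19): 80·t ≡ 4 − 14 = -10 (mod 19).
    Reduce coefficients mod 19: 4·t ≡ 9 (mod 19).
    The inverse of 4 mod 19 is 5 (since 4·5 = 20 = 1·19 + 1), so t ≡ 5·9 = 45 ≡ 7 (mod 19).
    Then x = 14 + 80·7 = 574, valid modulo lcm(80, 19) = 1520: x ≡ 574 (mod 1520).
  Combine with x ≡ 6 (mod 9); new modulus lcm = 13680.
    Write x = 574 + 1520·t and substitute into x ≡ 6 (mod 9): 1520·t ≡ 6 − 574 = -568 (mod 9).
    Reduce coefficients mod 9: 8·t ≡ 8 (mod 9).
    The inverse of 8 mod 9 is 8 (since 8·8 = 64 = 7·9 + 1), so t ≡ 8·8 = 64 ≡ 1 (mod 9).
    Then x = 574 + 1520·1 = 2094, valid modulo lcm(1520, 9) = 13680: x ≡ 2094 (mod 13680).
Verify against each original: 2094 mod 16 = 14, 2094 mod 5 = 4, 2094 mod 19 = 4, 2094 mod 9 = 6.

x ≡ 2094 (mod 13680).


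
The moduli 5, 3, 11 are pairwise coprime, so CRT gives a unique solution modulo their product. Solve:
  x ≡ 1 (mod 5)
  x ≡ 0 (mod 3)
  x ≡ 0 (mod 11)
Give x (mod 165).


Moduli 5, 3, 11 are pairwise coprime; by CRT there is a unique solution modulo M = 5 · 3 · 11 = 165.
Solve pairwise, accumulating the modulus:
  Start with x ≡ 1 (mod 5).
  Combine with x ≡ 0 (mod 3): since gcd(5, 3) = 1, we get a unique residue mod 15.
    Write x = 1 + 5·t and substitute into x ≡ 0 (mod 3): 5·t ≡ 0 − 1 = -1 (mod 3).
    Reduce coefficients mod 3: 2·t ≡ 2 (mod 3).
    The inverse of 2 mod 3 is 2 (since 2·2 = 4 = 1·3 + 1), so t ≡ 2·2 = 4 ≡ 1 (mod 3).
    Then x = 1 + 5·1 = 6, valid modulo lcm(5, 3) = 15: x ≡ 6 (mod 15).
  Combine with x ≡ 0 (mod 11): since gcd(15, 11) = 1, we get a unique residue mod 165.
    Write x = 6 + 15·t and substitute into x ≡ 0 (mod 11): 15·t ≡ 0 − 6 = -6 (mod 11).
    Reduce coefficients mod 11: 4·t ≡ 5 (mod 11).
    The inverse of 4 mod 11 is 3 (since 4·3 = 12 = 1·11 + 1), so t ≡ 3·5 = 15 ≡ 4 (mod 11).
    Then x = 6 + 15·4 = 66, valid modulo lcm(15, 11) = 165: x ≡ 66 (mod 165).
Verify: 66 mod 5 = 1 ✓, 66 mod 3 = 0 ✓, 66 mod 11 = 0 ✓.

x ≡ 66 (mod 165).


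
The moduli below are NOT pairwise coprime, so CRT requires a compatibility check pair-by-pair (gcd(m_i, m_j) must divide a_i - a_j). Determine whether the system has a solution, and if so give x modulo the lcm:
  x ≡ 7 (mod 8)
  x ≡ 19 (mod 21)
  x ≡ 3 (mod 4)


Moduli 8, 21, 4 are not pairwise coprime, so CRT works modulo lcm(m_i) when all pairwise compatibility conditions hold.
Pairwise compatibility: gcd(m_i, m_j) must divide a_i - a_j for every pair.
Merge one congruence at a time:
  Start: x ≡ 7 (mod 8).
  Combine with x ≡ 19 (mod 21): gcd(8, 21) = 1; 19 - 7 = 12, which IS divisible by 1, so compatible.
    Write x = 7 + 8·t and substitute into x ≡ 19 (mod 21): 8·t ≡ 19 − 7 = 12 (mod 21).
    The inverse of 8 mod 21 is 8 (since 8·8 = 64 = 3·21 + 1), so t ≡ 8·12 = 96 ≡ 12 (mod 21).
    Then x = 7 + 8·12 = 103, valid modulo lcm(8, 21) = 168: x ≡ 103 (mod 168).
  Combine with x ≡ 3 (mod 4): gcd(168, 4) = 4; 3 - 103 = -100, which IS divisible by 4, so compatible.
    Write x = 103 + 168·t and substitute into x ≡ 3 (mod 4): 168·t ≡ 3 − 103 = -100 (mod 4).
    Divide the congruence (and modulus) by g = 4: 42·t ≡ -25 (mod 1).
    Modulo 1 every t works; take t = 0.
    Then x = 103 + 168·0 = 103, valid modulo lcm(168, 4) = 168: x ≡ 103 (mod 168).
Verify: 103 mod 8 = 7, 103 mod 21 = 19, 103 mod 4 = 3.

x ≡ 103 (mod 168).


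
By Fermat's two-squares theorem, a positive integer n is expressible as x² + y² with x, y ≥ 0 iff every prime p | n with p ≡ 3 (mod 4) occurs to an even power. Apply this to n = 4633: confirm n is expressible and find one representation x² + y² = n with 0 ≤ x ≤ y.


Step 1: Factor n = 4633 = 41 · 113.
Step 2: Check the mod-4 condition on each prime factor: 41 ≡ 1 (mod 4), exponent 1; 113 ≡ 1 (mod 4), exponent 1.
All primes ≡ 3 (mod 4) appear to even exponent (or don't appear), so by the two-squares theorem n IS expressible as a sum of two squares.
Step 3: Build a representation. Here n = 41 · 113 is a product of primes ≡ 1 (mod 4). Each prime p ≡ 1 (mod 4) is itself a sum of two squares; find a² by testing p − a² for a perfect square:
  41: 41 − 1² = 40, 41 − 2² = 37, 41 − 3² = 32, 41 − 4² = 25 = 5² ⇒ 41 = 4² + 5².
  113: 113 − 1² = 112, 113 − 2² = 109, 113 − 3² = 104, 113 − 4² = 97, 113 − 5² = 88, 113 − 6² = 77, 113 − 7² = 64 = 8² ⇒ 113 = 7² + 8².
  Combine using the Brahmagupta–Fibonacci identity (a² + b²)(c² + d²) = (ac − bd)² + (ad + bc)² = (ac + bd)² + (ad − bc)²:
  41 · 113 = 4633: from (4² + 5²)(7² + 8²), take (4·7 − 5·8, 4·8 + 5·7) = (28 − 40, 32 + 35) = (-12, 67); dropping signs (only squares matter) gives (12, 67); check 12² + 67² = 144 + 4489 = 4633 ✓.
Step 4: Order so x ≤ y and verify: 12² + 67² = 144 + 4489 = 4633 = n. ✓

n = 4633 = 12² + 67² (one valid representation with x ≤ y).


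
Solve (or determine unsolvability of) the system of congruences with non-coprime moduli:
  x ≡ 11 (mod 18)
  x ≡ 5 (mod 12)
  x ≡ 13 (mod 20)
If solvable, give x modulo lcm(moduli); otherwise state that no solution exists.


Moduli 18, 12, 20 are not pairwise coprime, so CRT works modulo lcm(m_i) when all pairwise compatibility conditions hold.
Pairwise compatibility: gcd(m_i, m_j) must divide a_i - a_j for every pair.
Merge one congruence at a time:
  Start: x ≡ 11 (mod 18).
  Combine with x ≡ 5 (mod 12): gcd(18, 12) = 6; 5 - 11 = -6, which IS divisible by 6, so compatible.
    Write x = 11 + 18·t and substitute into x ≡ 5 (mod 12): 18·t ≡ 5 − 11 = -6 (mod 12).
    Divide the congruence (and modulus) by g = 6: 3·t ≡ -1 (mod 2).
    Reduce coefficients mod 2: 1·t ≡ 1 (mod 2).
    So t ≡ 1 (mod 2).
    Then x = 11 + 18·1 = 29, valid modulo lcm(18, 12) = 36: x ≡ 29 (mod 36).
  Combine with x ≡ 13 (mod 20): gcd(36, 20) = 4; 13 - 29 = -16, which IS divisible by 4, so compatible.
    Write x = 29 + 36·t and substitute into x ≡ 13 (mod 20): 36·t ≡ 13 − 29 = -16 (mod 20).
    Divide the congruence (and modulus) by g = 4: 9·t ≡ -4 (mod 5).
    Reduce coefficients mod 5: 4·t ≡ 1 (mod 5).
    The inverse of 4 mod 5 is 4 (since 4·4 = 16 = 3·5 + 1), so t ≡ 4·1 = 4 ≡ 4 (mod 5).
    Then x = 29 + 36·4 = 173, valid modulo lcm(36, 20) = 180: x ≡ 173 (mod 180).
Verify: 173 mod 18 = 11, 173 mod 12 = 5, 173 mod 20 = 13.

x ≡ 173 (mod 180).


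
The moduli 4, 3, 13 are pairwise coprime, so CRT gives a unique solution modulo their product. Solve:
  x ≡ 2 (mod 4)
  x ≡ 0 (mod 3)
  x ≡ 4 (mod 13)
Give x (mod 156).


Moduli 4, 3, 13 are pairwise coprime; by CRT there is a unique solution modulo M = 4 · 3 · 13 = 156.
Solve pairwise, accumulating the modulus:
  Start with x ≡ 2 (mod 4).
  Combine with x ≡ 0 (mod 3): since gcd(4, 3) = 1, we get a unique residue mod 12.
    Write x = 2 + 4·t and substitute into x ≡ 0 (mod 3): 4·t ≡ 0 − 2 = -2 (mod 3).
    Reduce coefficients mod 3: 1·t ≡ 1 (mod 3).
    So t ≡ 1 (mod 3).
    Then x = 2 + 4·1 = 6, valid modulo lcm(4, 3) = 12: x ≡ 6 (mod 12).
  Combine with x ≡ 4 (mod 13): since gcd(12, 13) = 1, we get a unique residue mod 156.
    Write x = 6 + 12·t and substitute into x ≡ 4 (mod 13): 12·t ≡ 4 − 6 = -2 (mod 13).
    Reduce coefficients mod 13: 12·t ≡ 11 (mod 13).
    The inverse of 12 mod 13 is 12 (since 12·12 = 144 = 11·13 + 1), so t ≡ 12·11 = 132 ≡ 2 (mod 13).
    Then x = 6 + 12·2 = 30, valid modulo lcm(12, 13) = 156: x ≡ 30 (mod 156).
Verify: 30 mod 4 = 2 ✓, 30 mod 3 = 0 ✓, 30 mod 13 = 4 ✓.

x ≡ 30 (mod 156).


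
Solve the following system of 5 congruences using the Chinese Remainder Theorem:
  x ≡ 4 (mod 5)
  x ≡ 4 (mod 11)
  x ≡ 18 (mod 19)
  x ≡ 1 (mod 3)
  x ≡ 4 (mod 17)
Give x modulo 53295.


Product of moduli M = 5 · 11 · 19 · 3 · 17 = 53295.
Merge one congruence at a time:
  Start: x ≡ 4 (mod 5).
  Combine with x ≡ 4 (mod 11); new modulus lcm = 55.
    Write x = 4 + 5·t and substitute into x ≡ 4 (mod 11): 5·t ≡ 4 − 4 = 0 (mod 11).
    The inverse of 5 mod 11 is 9 (since 5·9 = 45 = 4·11 + 1), so t ≡ 9·0 = 0 ≡ 0 (mod 11).
    Then x = 4 + 5·0 = 4, valid modulo lcm(5, 11) = 55: x ≡ 4 (mod 55).
  Combine with x ≡ 18 (mod 19); new modulus lcm = 1045.
    Write x = 4 + 55·t and substitute into x ≡ 18 (mod 19): 55·t ≡ 18 − 4 = 14 (mod 19).
    Reduce coefficients mod 19: 17·t ≡ 14 (mod 19).
    The inverse of 17 mod 19 is 9 (since 17·9 = 153 = 8·19 + 1), so t ≡ 9·14 = 126 ≡ 12 (mod 19).
    Then x = 4 + 55·12 = 664, valid modulo lcm(55, 19) = 1045: x ≡ 664 (mod 1045).
  Combine with x ≡ 1 (mod 3); new modulus lcm = 3135.
    Write x = 664 + 1045·t and substitute into x ≡ 1 (mod 3): 1045·t ≡ 1 − 664 = -663 (mod 3).
    Reduce coefficients mod 3: 1·t ≡ 0 (mod 3).
    So t ≡ 0 (mod 3).
    Then x = 664 + 1045·0 = 664, valid modulo lcm(1045, 3) = 3135: x ≡ 664 (mod 3135).
  Combine with x ≡ 4 (mod 17); new modulus lcm = 53295.
    Write x = 664 + 3135·t and substitute into x ≡ 4 (mod 17): 3135·t ≡ 4 − 664 = -660 (mod 17).
    Reduce coefficients mod 17: 7·t ≡ 3 (mod 17).
    The inverse of 7 mod 17 is 5 (since 7·5 = 35 = 2·17 + 1), so t ≡ 5·3 = 15 ≡ 15 (mod 17).
    Then x = 664 + 3135·15 = 47689, valid modulo lcm(3135, 17) = 53295: x ≡ 47689 (mod 53295).
Verify against each original: 47689 mod 5 = 4, 47689 mod 11 = 4, 47689 mod 19 = 18, 47689 mod 3 = 1, 47689 mod 17 = 4.

x ≡ 47689 (mod 53295).


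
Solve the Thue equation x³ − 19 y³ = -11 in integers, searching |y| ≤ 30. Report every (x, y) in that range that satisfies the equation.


The equation is x³ - 19y³ = -11. For fixed y, x³ = 19·y³ − 11, so a solution requires the RHS to be a perfect cube.
Strategy: iterate y from -30 to 30, compute RHS = 19·y³ − 11, and check whether it is a (positive or negative) perfect cube.
Check small values of y:
  y = 0: RHS = -11 is not a perfect cube.
  y = 1: RHS = 8 = (2)³ ⇒ x = 2 works.
  y = -1: RHS = -30 is not a perfect cube.
  y = 2: RHS = 141 is not a perfect cube.
  y = -2: RHS = -163 is not a perfect cube.
  y = 3: RHS = 502 is not a perfect cube.
  y = -3: RHS = -524 is not a perfect cube.
Continuing the search up to |y| = 30 finds no further solutions beyond those listed.
Collected solutions: (2, 1).

Solutions (with |y| ≤ 30): (2, 1).


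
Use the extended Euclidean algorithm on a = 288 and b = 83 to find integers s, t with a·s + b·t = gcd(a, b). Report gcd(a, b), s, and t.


Euclidean algorithm on (288, 83) — divide until remainder is 0:
  288 = 3 · 83 + 39
  83 = 2 · 39 + 5
  39 = 7 · 5 + 4
  5 = 1 · 4 + 1
  4 = 4 · 1 + 0
gcd(288, 83) = 1.
Track Bezout coefficients alongside the remainders: start with r₀ = 288 = a·1 + b·0 (s = 1, t = 0) and r₁ = 83 = a·0 + b·1 (s = 0, t = 1); each new remainder r_{k+1} = r_{k-1} − q_k·r_k inherits s_{k+1} = s_{k-1} − q_k·s_k, t_{k+1} = t_{k-1} − q_k·t_k, so r_k = a·s_k + b·t_k at every step:
  q = 3: r = 39, s = 1 − 3·0 = 1, t = 0 − 3·1 = -3  (check: 288·1 + 83·(-3) = 39)
  q = 2: r = 5, s = 0 − 2·1 = -2, t = 1 − 2·(-3) = 7  (check: 288·(-2) + 83·7 = 5)
  q = 7: r = 4, s = 1 − 7·(-2) = 15, t = -3 − 7·7 = -52  (check: 288·15 + 83·(-52) = 4)
  q = 1: r = 1, s = -2 − 1·15 = -17, t = 7 − 1·(-52) = 59  (check: 288·(-17) + 83·59 = 1)
The row with r = 1 (the gcd) gives the Bezout coefficients s = -17, t = 59.
Result: 288 · (-17) + 83 · (59) = 1.

gcd(288, 83) = 1; s = -17, t = 59 (check: 288·(-17) + 83·59 = 1).


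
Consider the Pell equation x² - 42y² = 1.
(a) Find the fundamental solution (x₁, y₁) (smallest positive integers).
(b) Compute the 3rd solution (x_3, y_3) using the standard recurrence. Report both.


Step 1: Find the fundamental solution (x₁, y₁) of x² - 42y² = 1.
  Expand √42 as a continued fraction. a₀ = ⌊√42⌋ = 6; iterate m_{k+1} = d_k·a_k − m_k, d_{k+1} = (42 − m_{k+1}²)/d_k, a_{k+1} = ⌊(a₀ + m_{k+1})/d_{k+1}⌋ (starting m₀ = 0, d₀ = 1), with convergents p_k = a_k·p_{k-1} + p_{k-2}, q_k = a_k·q_{k-1} + q_{k-2} (p₋₁ = 1, q₋₁ = 0):
  k = 0: a₀ = 6; p₀/q₀ = 6/1; p₀² − 42·q₀² = 36 − 42 = -6.
  k = 1: m = 6, d = 6, a = ⌊(6 + 6)/6⌋ = 2; p/q = (2·6 + 1)/(2·1 + 0) = 13/2; p² − 42·q² = 169 − 168 = 1.
  The first convergent with p² − 42·q² = 1 gives the fundamental solution (x₁, y₁) = (13, 2).
Step 2: Apply the recurrence (x_{n+1}, y_{n+1}) = (x₁x_n + 42y₁y_n, x₁y_n + y₁x_n) repeatedly.
  From (x_1, y_1) = (13, 2): x_2 = 13·13 + 42·2·2 = 337; y_2 = 13·2 + 2·13 = 52.
  From (x_2, y_2) = (337, 52): x_3 = 13·337 + 42·2·52 = 8749; y_3 = 13·52 + 2·337 = 1350.
Step 3: Verify x_3² - 42·y_3² = 76545001 - 76545000 = 1 (should be 1). ✓

(x_1, y_1) = (13, 2); (x_3, y_3) = (8749, 1350).
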